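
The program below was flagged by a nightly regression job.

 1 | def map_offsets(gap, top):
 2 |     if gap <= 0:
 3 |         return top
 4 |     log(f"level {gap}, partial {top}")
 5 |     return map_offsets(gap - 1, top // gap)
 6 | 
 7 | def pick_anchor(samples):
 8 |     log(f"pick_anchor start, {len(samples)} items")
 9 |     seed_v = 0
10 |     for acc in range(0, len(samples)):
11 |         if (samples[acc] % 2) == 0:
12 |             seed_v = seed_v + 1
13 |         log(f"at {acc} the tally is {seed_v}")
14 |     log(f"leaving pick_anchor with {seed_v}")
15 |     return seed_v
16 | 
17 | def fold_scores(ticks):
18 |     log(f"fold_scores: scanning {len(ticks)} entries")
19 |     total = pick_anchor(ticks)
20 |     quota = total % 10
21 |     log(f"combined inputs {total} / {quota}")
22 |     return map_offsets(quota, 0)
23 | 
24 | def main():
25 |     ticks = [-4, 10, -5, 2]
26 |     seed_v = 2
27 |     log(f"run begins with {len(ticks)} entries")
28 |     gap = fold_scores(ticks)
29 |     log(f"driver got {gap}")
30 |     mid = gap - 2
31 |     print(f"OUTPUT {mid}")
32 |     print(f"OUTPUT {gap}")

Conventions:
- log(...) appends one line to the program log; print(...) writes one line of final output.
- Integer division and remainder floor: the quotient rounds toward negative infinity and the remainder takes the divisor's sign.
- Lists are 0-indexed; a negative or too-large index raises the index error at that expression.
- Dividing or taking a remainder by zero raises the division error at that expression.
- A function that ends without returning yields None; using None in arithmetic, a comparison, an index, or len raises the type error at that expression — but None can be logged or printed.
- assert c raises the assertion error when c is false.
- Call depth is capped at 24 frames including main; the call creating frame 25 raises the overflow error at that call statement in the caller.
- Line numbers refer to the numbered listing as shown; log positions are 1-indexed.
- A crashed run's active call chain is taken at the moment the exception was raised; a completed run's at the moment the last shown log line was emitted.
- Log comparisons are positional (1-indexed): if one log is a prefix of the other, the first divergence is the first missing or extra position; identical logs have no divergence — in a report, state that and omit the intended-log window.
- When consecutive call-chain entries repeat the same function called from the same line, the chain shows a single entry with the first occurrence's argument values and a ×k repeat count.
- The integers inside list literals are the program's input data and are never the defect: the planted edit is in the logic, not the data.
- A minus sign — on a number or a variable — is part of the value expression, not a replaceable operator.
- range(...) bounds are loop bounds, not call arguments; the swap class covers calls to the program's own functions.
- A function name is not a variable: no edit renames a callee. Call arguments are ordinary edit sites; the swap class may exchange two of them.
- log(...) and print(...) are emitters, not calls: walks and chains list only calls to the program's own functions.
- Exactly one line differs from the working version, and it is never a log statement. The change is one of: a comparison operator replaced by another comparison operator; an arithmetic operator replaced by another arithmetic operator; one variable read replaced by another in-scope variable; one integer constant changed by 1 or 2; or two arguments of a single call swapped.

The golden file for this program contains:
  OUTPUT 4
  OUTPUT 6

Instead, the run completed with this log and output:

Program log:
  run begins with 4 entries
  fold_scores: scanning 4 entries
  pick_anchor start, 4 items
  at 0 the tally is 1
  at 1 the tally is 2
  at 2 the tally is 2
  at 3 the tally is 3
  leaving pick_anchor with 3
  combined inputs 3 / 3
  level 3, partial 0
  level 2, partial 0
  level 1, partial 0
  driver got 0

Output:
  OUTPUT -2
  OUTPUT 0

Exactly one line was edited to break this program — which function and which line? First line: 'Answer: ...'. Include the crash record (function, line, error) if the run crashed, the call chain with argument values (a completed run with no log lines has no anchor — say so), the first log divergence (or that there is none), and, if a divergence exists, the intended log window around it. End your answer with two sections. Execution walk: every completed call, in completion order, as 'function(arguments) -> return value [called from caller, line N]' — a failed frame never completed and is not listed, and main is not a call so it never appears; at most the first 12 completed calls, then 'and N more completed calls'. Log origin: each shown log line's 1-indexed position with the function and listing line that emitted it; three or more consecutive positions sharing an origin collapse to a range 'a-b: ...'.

Answer: the defect is in map_offsets at line 5.
Key observation: The log first diverges at position 11: the faulty run prints 'level 2, partial 0' where the working version prints 'level 2, partial 3'.
Call chain: main.
First divergence: position 11 — shown 'level 2, partial 0', intended 'level 2, partial 3'.
Intended log window:
  9: combined inputs 3 / 3
  10: level 3, partial 0
  11: level 2, partial 3
  12: level 1, partial 5
Execution walk:
  pick_anchor([-4, 10, -5, 2]) -> 3  [called from fold_scores, line 19]
  map_offsets(0, 0) -> 0  [called from map_offsets, line 5]
  map_offsets(1, 0) -> 0  [called from map_offsets, line 5]
  map_offsets(2, 0) -> 0  [called from map_offsets, line 5]
  map_offsets(3, 0) -> 0  [called from fold_scores, line 22]
  fold_scores([-4, 10, -5, 2]) -> 0  [called from main, line 28]
Log line origins:
  1: logged in main at line 27
  2: logged in fold_scores at line 18
  3: logged in pick_anchor at line 8
  4-7: logged in pick_anchor at line 13
  8: logged in pick_anchor at line 14
  9: logged in fold_scores at line 21
  10-12: logged in map_offsets at line 4
  13: logged in main at line 29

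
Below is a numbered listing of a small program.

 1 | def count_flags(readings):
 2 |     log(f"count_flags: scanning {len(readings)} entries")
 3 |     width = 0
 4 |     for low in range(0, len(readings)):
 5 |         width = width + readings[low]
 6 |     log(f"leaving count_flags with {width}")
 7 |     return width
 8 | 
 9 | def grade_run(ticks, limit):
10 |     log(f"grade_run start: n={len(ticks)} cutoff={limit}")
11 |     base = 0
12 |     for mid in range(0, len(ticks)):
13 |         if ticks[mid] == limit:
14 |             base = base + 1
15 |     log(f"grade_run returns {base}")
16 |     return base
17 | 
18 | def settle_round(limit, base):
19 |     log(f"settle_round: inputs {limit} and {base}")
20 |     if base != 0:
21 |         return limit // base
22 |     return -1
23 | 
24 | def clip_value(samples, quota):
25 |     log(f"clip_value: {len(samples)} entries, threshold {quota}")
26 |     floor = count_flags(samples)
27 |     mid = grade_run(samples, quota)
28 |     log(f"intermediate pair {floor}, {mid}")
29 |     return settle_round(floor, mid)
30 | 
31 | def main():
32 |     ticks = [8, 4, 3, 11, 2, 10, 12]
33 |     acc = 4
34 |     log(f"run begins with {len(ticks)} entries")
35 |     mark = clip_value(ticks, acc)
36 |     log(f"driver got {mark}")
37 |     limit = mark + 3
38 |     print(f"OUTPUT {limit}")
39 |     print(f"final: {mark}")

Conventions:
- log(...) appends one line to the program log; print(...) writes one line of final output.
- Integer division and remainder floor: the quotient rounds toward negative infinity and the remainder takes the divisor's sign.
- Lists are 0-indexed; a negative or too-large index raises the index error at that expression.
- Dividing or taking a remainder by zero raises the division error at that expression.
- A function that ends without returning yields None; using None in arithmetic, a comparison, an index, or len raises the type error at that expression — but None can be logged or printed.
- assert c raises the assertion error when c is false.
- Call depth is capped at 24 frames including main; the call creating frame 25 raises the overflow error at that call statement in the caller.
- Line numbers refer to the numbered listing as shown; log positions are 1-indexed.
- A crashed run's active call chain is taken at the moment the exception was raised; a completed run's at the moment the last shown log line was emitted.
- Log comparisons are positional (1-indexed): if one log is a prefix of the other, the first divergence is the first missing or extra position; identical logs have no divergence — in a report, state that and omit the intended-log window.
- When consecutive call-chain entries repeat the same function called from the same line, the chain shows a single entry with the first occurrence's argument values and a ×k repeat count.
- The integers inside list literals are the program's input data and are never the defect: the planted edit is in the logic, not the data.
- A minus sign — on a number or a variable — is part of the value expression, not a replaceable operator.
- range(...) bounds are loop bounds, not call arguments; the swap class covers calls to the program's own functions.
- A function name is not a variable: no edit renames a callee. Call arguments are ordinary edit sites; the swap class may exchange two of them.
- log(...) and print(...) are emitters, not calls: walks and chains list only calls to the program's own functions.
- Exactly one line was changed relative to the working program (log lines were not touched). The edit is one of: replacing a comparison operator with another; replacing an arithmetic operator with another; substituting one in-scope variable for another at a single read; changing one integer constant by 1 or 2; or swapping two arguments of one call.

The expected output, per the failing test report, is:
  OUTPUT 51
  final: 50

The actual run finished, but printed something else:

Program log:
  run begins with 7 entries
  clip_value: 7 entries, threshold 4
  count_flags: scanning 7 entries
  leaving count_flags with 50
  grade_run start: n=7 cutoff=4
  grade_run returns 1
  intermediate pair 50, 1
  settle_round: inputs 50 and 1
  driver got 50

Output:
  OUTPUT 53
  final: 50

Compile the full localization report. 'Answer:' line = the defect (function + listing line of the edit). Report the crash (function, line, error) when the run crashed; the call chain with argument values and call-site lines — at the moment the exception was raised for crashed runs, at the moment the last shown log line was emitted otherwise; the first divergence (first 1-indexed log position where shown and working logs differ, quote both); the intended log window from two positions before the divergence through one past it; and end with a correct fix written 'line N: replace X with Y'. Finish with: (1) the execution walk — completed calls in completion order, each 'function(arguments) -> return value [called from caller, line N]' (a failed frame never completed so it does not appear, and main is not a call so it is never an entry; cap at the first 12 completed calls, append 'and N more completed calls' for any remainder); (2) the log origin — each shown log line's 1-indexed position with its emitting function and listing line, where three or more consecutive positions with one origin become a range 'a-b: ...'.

Answer: the defect is in main at line 37.
Key fact: The logs agree in full; only the final output differs.
Call chain: main.
First divergence: none; the two logs match at every position.
Execution walk:
  count_flags([8, 4, 3, 11, 2, 10, 12]) -> 50  [called from clip_value, line 26]
  grade_run([8, 4, 3, 11, 2, 10, 12], 4) -> 1  [called from clip_value, line 27]
  settle_round(50, 1) -> 50  [called from clip_value, line 29]
  clip_value([8, 4, 3, 11, 2, 10, 12], 4) -> 50  [called from main, line 35]
Origin of each log line:
  1: from main, line 34
  2: from clip_value, line 25
  3: from count_flags, line 2
  4: from count_flags, line 6
  5: from grade_run, line 10
  6: from grade_run, line 15
  7: from clip_value, line 28
  8: from settle_round, line 19
  9: from main, line 36
A correct fix: line 37: replace `3` with `1`.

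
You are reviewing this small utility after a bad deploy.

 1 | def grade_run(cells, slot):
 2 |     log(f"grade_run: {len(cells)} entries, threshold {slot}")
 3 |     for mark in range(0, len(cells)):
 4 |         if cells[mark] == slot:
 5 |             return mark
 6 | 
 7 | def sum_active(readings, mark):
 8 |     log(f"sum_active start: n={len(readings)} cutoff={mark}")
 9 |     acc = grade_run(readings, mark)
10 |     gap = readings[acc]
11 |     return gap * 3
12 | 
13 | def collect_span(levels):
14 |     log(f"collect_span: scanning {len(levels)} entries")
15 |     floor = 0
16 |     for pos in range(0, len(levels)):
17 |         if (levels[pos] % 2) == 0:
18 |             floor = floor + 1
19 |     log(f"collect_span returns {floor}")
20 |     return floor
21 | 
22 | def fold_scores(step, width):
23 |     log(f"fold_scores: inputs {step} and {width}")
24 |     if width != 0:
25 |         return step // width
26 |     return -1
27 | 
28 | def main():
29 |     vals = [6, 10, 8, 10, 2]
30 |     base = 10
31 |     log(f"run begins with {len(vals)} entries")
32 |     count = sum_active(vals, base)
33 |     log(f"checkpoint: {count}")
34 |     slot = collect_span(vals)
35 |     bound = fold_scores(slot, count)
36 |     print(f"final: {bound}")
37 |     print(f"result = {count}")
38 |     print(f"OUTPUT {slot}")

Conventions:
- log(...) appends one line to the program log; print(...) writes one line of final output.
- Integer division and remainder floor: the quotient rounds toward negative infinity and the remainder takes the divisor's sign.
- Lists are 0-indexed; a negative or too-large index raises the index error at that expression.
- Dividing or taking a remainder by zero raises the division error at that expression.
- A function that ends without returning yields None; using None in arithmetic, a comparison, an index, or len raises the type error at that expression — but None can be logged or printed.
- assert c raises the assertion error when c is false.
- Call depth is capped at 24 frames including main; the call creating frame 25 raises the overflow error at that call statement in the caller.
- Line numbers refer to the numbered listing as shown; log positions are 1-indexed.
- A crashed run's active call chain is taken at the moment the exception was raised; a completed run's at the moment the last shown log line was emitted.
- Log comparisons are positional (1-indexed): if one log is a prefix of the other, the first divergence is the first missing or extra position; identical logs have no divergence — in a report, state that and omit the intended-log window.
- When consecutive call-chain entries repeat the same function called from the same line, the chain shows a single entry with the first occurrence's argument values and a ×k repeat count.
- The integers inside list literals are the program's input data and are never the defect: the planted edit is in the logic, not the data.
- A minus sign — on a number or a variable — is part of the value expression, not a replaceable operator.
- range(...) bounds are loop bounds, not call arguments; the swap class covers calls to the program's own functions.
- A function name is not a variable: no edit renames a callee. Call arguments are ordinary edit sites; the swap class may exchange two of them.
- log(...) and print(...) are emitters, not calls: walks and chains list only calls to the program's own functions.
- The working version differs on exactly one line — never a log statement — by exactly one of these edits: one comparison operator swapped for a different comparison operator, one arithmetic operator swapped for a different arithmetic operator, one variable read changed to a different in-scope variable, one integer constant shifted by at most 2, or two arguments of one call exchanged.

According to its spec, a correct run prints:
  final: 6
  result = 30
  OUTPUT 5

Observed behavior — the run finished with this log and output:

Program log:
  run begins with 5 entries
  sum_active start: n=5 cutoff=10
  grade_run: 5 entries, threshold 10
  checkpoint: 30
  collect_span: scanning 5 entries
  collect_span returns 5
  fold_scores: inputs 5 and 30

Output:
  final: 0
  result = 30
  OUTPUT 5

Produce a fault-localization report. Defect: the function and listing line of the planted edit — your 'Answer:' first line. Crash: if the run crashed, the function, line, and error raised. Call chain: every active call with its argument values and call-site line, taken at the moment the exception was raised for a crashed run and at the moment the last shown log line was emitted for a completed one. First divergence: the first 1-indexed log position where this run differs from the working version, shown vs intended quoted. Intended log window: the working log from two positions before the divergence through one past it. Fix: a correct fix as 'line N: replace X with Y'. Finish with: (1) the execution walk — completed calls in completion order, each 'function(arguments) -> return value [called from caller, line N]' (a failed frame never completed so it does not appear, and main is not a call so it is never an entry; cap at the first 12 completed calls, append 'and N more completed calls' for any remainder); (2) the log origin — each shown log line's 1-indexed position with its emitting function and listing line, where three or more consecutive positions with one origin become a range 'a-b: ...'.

Answer: the defect is in main at line 35.
The tell: Position 7 is the first bad log line: 'fold_scores: inputs 5 and 30' should read 'fold_scores: inputs 30 and 5'.
Call chain: main -> fold_scores(5, 30) (called at line 35).
First divergence: at position 7 the run shows 'fold_scores: inputs 5 and 30' where the working version logs 'fold_scores: inputs 30 and 5'.
Intended log window:
  5: collect_span: scanning 5 entries
  6: collect_span returns 5
  7: fold_scores: inputs 30 and 5
Execution walk:
  grade_run([6, 10, 8, 10, 2], 10) -> 1  [called from sum_active, line 9]
  sum_active([6, 10, 8, 10, 2], 10) -> 30  [called from main, line 32]
  collect_span([6, 10, 8, 10, 2]) -> 5  [called from main, line 34]
  fold_scores(5, 30) -> 0  [called from main, line 35]
Log origin:
  1: from main, line 31
  2: from sum_active, line 8
  3: from grade_run, line 2
  4: from main, line 33
  5: from collect_span, line 14
  6: from collect_span, line 19
  7: from fold_scores, line 23
A correct fix: line 35: replace `fold_scores(slot, count)` with `fold_scores(count, slot)`.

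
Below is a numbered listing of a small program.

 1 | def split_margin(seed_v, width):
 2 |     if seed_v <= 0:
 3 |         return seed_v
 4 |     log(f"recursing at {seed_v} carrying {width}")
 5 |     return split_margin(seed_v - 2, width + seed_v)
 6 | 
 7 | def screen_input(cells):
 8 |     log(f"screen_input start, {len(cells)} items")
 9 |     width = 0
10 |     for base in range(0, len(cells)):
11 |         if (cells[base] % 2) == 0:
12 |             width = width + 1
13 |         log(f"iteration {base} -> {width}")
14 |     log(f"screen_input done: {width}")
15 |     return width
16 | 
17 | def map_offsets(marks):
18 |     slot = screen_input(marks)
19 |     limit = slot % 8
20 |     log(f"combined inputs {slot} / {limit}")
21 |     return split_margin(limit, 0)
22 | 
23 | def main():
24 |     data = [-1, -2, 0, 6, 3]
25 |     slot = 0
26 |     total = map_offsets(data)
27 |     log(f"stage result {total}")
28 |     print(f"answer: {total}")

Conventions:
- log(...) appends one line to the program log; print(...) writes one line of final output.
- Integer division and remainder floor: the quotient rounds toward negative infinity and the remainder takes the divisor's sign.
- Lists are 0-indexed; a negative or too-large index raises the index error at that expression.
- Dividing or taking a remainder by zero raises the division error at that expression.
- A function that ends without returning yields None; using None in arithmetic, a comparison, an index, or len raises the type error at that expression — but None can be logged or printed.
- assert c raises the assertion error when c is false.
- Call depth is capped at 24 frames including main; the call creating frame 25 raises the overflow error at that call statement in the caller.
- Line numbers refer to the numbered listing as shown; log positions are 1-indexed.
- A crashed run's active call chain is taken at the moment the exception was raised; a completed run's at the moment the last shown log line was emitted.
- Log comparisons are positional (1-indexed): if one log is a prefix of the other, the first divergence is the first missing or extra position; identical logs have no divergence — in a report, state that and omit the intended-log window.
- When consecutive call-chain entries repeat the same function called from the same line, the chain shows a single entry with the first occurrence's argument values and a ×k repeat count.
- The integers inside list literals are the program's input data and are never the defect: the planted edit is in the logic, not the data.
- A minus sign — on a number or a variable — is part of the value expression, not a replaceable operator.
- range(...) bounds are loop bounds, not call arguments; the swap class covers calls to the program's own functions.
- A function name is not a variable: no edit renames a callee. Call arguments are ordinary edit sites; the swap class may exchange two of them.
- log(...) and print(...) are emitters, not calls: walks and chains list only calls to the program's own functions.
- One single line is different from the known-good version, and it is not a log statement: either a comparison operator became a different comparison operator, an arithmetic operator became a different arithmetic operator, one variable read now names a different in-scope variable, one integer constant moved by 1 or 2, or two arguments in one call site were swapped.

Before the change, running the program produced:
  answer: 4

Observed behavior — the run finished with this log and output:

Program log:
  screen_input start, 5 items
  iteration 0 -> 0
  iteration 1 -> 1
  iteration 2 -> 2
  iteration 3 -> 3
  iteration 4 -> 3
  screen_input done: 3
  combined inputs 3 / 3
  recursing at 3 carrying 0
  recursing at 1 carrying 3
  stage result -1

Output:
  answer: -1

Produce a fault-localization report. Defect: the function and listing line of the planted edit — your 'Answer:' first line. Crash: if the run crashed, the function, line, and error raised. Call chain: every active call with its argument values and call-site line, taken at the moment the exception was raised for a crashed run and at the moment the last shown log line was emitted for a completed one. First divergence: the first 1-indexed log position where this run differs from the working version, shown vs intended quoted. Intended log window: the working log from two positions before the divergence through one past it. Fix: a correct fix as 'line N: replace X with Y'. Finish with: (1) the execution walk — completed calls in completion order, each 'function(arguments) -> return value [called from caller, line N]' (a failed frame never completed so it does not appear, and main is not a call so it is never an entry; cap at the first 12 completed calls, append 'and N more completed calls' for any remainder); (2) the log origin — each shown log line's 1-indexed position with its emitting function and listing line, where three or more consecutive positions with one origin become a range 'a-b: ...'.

Answer: the defect is in split_margin at line 3.
Key observation: The earliest visible damage is log position 11 — 'stage result -1' rather than the intended 'stage result 4'.
Call chain: main.
First divergence: position 11 — the shown line 'stage result -1' should read 'stage result 4'.
Intended log window:
  9: recursing at 3 carrying 0
  10: recursing at 1 carrying 3
  11: stage result 4
Execution walk:
  screen_input([-1, -2, 0, 6, 3]) -> 3  [called from map_offsets, line 18]
  split_margin(-1, 4) -> -1  [called from split_margin, line 5]
  split_margin(1, 3) -> -1  [called from split_margin, line 5]
  split_margin(3, 0) -> -1  [called from map_offsets, line 21]
  map_offsets([-1, -2, 0, 6, 3]) -> -1  [called from main, line 26]
Log origin:
  1: logged in screen_input at line 8
  2-6: logged in screen_input at line 13
  7: logged in screen_input at line 14
  8: logged in map_offsets at line 20
  9: logged in split_margin at line 4
  10: logged in split_margin at line 4
  11: logged in main at line 27
A correct fix: line 3: replace `seed_v` with `width`.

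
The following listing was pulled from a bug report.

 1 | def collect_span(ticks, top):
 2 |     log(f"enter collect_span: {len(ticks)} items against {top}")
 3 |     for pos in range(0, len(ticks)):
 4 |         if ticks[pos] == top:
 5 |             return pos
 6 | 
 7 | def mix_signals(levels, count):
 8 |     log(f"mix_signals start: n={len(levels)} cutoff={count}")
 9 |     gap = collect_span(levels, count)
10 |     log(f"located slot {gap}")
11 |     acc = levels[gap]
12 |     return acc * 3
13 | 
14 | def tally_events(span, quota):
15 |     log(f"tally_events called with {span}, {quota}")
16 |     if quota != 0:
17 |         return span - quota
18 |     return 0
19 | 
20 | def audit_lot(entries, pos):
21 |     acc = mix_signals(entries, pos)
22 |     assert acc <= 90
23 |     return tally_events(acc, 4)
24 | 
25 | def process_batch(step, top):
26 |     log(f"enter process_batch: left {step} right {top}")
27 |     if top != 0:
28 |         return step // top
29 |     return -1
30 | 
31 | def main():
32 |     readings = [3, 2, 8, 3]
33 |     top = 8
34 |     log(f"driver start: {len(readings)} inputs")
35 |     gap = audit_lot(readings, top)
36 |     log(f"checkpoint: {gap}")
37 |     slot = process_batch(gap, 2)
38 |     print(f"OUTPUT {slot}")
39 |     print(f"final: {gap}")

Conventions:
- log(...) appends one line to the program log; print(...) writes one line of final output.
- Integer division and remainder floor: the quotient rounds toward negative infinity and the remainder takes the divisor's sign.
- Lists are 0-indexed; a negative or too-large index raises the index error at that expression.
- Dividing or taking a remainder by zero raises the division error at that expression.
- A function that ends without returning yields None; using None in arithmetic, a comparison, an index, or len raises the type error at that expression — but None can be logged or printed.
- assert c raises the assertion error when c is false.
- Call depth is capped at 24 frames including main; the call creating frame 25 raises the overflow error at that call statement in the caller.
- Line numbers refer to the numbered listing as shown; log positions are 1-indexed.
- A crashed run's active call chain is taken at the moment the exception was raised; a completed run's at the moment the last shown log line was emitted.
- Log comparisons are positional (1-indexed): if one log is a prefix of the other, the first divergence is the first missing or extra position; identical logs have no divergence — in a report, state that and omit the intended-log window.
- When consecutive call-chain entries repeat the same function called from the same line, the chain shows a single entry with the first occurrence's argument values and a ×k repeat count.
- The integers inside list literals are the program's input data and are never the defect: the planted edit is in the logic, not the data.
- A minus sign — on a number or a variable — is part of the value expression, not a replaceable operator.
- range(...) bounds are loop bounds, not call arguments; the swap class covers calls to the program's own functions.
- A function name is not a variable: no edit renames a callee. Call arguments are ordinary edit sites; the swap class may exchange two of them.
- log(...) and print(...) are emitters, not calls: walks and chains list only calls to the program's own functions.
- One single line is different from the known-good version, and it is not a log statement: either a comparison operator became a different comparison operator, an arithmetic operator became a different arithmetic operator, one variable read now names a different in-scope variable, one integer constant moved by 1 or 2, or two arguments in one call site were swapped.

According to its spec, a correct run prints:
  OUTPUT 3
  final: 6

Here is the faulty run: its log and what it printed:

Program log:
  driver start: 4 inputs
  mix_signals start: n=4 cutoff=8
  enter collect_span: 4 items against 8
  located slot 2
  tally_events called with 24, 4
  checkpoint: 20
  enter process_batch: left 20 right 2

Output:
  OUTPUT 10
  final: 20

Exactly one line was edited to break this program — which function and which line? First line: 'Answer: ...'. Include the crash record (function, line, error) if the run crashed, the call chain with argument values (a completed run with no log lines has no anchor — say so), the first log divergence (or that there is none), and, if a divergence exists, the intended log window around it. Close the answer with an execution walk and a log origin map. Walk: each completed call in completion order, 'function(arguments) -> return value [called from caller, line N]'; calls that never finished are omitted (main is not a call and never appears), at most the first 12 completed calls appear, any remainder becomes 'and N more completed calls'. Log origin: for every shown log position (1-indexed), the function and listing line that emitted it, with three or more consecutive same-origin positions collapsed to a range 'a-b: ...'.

Answer: the defect is in tally_events at line 17.
Key fact: At log position 6 the runs split — shown 'checkpoint: 20', but the working version logs 'checkpoint: 6'.
Call chain: main -> process_batch(20, 2) (called at line 37).
First divergence: position 6 — the shown line 'checkpoint: 20' should read 'checkpoint: 6'.
Intended log window:
  4: located slot 2
  5: tally_events called with 24, 4
  6: checkpoint: 6
  7: enter process_batch: left 6 right 2
Execution walk:
  collect_span([3, 2, 8, 3], 8) -> 2  [called from mix_signals, line 9]
  mix_signals([3, 2, 8, 3], 8) -> 24  [called from audit_lot, line 21]
  tally_events(24, 4) -> 20  [called from audit_lot, line 23]
  audit_lot([3, 2, 8, 3], 8) -> 20  [called from main, line 35]
  process_batch(20, 2) -> 10  [called from main, line 37]
Origin of each log line:
  1: emitted by main (line 34)
  2: emitted by mix_signals (line 8)
  3: emitted by collect_span (line 2)
  4: emitted by mix_signals (line 10)
  5: emitted by tally_events (line 15)
  6: emitted by main (line 36)
  7: emitted by process_batch (line 26)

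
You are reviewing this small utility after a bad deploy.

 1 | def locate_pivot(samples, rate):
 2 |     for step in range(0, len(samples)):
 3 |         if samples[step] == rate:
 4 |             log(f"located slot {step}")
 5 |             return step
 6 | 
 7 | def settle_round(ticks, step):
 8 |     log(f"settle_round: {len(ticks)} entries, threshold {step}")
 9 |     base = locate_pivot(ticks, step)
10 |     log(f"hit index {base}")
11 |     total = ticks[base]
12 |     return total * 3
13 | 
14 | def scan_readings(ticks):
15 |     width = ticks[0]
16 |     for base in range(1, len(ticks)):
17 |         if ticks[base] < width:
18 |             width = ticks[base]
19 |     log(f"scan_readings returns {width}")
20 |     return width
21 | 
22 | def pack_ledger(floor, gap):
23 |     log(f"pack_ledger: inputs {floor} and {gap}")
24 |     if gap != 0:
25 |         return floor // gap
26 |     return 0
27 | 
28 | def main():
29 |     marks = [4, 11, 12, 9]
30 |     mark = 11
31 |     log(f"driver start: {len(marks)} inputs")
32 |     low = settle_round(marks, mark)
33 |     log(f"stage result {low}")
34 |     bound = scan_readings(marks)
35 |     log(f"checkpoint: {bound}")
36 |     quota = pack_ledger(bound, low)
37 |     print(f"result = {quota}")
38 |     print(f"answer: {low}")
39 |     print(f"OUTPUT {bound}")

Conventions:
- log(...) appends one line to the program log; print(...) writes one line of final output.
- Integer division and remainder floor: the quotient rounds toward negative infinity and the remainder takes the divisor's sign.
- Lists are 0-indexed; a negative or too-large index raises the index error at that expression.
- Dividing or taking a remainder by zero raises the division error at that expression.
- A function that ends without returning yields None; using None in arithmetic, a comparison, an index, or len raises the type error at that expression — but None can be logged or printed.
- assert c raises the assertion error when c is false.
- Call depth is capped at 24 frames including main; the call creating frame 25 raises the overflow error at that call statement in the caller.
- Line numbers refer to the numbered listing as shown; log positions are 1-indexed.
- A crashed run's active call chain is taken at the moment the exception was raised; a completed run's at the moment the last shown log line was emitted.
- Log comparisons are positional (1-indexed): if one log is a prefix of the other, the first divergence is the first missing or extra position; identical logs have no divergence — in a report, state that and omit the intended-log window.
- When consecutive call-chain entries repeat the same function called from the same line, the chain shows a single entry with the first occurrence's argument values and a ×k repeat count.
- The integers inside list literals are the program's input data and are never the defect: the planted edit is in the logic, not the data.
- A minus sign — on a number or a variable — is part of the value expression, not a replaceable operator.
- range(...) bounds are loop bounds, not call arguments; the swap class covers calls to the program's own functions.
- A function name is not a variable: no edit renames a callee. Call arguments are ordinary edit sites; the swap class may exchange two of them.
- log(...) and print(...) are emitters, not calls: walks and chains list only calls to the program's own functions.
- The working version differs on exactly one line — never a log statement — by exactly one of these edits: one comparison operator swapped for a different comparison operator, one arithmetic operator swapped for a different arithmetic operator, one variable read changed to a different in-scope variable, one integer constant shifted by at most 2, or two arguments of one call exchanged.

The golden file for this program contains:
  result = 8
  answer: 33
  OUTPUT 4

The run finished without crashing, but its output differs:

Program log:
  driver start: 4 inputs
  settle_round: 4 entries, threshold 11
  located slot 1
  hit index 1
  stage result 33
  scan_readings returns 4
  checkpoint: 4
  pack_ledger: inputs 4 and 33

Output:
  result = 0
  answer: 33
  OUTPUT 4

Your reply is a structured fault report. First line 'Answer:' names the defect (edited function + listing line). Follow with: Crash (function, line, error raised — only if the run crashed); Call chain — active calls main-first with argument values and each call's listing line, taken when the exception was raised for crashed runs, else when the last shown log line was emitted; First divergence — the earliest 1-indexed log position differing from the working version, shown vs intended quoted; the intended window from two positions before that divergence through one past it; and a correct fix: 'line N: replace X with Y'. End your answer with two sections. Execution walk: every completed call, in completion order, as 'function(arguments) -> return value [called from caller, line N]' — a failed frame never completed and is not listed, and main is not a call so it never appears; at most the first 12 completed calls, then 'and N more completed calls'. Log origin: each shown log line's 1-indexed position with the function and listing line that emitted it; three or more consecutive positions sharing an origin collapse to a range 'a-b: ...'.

Answer: the defect is in main at line 36.
Key observation: Log line 8 is where behavior first shows: 'pack_ledger: inputs 4 and 33' appears instead of 'pack_ledger: inputs 33 and 4'.
Call chain: main -> pack_ledger(4, 33) (called at line 36).
First divergence: position 8; shown 'pack_ledger: inputs 4 and 33' vs intended 'pack_ledger: inputs 33 and 4'.
Intended log window:
  6: scan_readings returns 4
  7: checkpoint: 4
  8: pack_ledger: inputs 33 and 4
Execution walk:
  locate_pivot([4, 11, 12, 9], 11) -> 1  [called from settle_round, line 9]
  settle_round([4, 11, 12, 9], 11) -> 33  [called from main, line 32]
  scan_readings([4, 11, 12, 9]) -> 4  [called from main, line 34]
  pack_ledger(4, 33) -> 0  [called from main, line 36]
Log line origins:
  1: logged in main at line 31
  2: logged in settle_round at line 8
  3: logged in locate_pivot at line 4
  4: logged in settle_round at line 10
  5: logged in main at line 33
  6: logged in scan_readings at line 19
  7: logged in main at line 35
  8: logged in pack_ledger at line 23
A correct fix: line 36: replace `pack_ledger(bound, low)` with `pack_ledger(low, bound)`.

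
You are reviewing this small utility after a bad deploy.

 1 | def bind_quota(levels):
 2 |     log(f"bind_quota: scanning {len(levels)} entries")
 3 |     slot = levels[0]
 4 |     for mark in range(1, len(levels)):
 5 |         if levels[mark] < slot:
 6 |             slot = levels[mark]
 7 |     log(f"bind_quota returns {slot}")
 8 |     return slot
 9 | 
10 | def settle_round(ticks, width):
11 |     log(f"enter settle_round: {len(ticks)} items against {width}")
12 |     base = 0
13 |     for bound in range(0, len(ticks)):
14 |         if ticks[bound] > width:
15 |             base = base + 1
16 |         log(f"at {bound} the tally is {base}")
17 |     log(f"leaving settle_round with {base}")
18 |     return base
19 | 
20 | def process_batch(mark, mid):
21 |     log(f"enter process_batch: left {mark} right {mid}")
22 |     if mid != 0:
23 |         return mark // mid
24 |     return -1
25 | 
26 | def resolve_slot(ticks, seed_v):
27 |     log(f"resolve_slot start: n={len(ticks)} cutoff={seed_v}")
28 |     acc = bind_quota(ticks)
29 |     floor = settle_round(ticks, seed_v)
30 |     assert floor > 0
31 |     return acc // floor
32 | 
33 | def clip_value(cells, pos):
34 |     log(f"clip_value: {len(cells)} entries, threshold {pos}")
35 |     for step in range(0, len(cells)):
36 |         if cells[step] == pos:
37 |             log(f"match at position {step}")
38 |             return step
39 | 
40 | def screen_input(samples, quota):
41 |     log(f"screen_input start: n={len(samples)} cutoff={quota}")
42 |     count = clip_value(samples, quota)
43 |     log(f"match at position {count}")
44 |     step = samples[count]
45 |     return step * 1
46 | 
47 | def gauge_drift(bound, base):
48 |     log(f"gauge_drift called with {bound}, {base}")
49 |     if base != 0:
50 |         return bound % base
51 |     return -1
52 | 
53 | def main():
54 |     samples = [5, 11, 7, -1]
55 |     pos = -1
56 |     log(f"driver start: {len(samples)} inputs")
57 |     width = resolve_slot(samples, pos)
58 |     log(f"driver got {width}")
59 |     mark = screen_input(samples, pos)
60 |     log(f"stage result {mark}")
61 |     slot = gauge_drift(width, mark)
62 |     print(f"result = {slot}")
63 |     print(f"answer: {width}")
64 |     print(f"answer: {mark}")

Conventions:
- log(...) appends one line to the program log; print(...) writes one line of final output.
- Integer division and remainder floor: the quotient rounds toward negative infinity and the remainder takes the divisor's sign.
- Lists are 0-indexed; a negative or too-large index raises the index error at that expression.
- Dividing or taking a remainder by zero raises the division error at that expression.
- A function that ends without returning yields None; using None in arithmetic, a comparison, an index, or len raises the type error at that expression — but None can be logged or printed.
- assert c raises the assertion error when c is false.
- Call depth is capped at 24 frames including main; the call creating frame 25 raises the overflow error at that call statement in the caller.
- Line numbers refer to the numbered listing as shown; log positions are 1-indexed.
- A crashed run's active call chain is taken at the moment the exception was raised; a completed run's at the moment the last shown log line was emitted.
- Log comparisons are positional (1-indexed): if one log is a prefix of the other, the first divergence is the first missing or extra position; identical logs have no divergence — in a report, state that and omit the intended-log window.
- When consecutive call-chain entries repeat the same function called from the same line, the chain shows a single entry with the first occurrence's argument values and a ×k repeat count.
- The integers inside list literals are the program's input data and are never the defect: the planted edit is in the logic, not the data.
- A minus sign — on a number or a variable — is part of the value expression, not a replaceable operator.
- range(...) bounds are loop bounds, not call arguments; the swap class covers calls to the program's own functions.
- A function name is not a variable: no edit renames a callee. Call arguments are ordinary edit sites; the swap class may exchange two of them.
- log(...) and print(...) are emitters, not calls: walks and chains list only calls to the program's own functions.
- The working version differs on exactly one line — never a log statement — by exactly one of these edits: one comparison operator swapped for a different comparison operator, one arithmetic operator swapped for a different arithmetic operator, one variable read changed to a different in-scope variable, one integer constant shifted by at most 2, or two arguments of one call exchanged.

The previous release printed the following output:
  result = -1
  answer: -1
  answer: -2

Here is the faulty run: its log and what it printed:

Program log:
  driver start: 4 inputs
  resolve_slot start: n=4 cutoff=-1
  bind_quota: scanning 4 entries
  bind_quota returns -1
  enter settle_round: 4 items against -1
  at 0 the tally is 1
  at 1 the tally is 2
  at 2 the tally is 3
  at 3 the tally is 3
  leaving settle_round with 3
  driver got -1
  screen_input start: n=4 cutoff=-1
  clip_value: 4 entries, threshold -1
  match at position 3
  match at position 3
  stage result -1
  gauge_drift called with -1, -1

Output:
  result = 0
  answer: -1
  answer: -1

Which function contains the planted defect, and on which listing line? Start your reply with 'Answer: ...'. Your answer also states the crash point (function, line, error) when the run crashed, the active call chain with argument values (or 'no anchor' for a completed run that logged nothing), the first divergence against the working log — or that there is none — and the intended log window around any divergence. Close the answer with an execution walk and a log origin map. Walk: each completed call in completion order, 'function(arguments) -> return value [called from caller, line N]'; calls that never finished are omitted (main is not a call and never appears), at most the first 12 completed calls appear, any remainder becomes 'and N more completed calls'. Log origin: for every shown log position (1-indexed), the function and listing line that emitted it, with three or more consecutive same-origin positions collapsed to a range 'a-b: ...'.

Answer: the defect is in screen_input at line 45.
The tell: The earliest visible damage is log position 16 — 'stage result -1' rather than the intended 'stage result -2'.
Call chain: main -> gauge_drift(-1, -1) (called at line 61).
First divergence: position 16 — the shown line 'stage result -1' should read 'stage result -2'.
Intended log window:
  14: match at position 3
  15: match at position 3
  16: stage result -2
  17: gauge_drift called with -1, -2
Execution walk:
  bind_quota([5, 11, 7, -1]) -> -1  [called from resolve_slot, line 28]
  settle_round([5, 11, 7, -1], -1) -> 3  [called from resolve_slot, line 29]
  resolve_slot([5, 11, 7, -1], -1) -> -1  [called from main, line 57]
  clip_value([5, 11, 7, -1], -1) -> 3  [called from screen_input, line 42]
  screen_input([5, 11, 7, -1], -1) -> -1  [called from main, line 59]
  gauge_drift(-1, -1) -> 0  [called from main, line 61]
Log line origins:
  1 — main, line 56
  2 — resolve_slot, line 27
  3 — bind_quota, line 2
  4 — bind_quota, line 7
  5 — settle_round, line 11
  6-9 — settle_round, line 16
  10 — settle_round, line 17
  11 — main, line 58
  12 — screen_input, line 41
  13 — clip_value, line 34
  14 — clip_value, line 37
  15 — screen_input, line 43
  16 — main, line 60
  17 — gauge_drift, line 48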